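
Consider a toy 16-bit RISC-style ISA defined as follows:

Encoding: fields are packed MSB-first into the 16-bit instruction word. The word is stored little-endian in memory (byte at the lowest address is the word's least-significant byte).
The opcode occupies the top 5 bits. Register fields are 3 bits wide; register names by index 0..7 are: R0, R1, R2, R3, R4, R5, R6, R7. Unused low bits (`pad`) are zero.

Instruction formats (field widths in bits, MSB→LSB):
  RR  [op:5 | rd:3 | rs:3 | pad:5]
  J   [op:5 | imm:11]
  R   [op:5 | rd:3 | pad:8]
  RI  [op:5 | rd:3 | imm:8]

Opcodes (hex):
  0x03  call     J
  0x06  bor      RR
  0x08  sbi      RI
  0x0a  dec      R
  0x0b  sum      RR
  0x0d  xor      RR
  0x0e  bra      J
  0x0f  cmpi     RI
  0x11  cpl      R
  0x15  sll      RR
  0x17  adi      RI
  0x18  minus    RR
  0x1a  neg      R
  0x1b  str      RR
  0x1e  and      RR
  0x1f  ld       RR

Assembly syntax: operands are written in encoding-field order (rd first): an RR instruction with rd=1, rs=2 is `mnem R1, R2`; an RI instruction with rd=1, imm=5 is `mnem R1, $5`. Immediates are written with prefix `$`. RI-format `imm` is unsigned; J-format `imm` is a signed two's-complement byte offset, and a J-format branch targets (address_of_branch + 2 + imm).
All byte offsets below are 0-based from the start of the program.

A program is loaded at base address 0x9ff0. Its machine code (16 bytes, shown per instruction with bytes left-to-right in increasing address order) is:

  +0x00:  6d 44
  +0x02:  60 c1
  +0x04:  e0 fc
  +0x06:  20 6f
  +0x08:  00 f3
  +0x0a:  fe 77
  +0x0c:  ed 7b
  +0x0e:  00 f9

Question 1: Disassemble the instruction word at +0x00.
+0x00: 6d 44 ⇒ word 0x446d (little)
  op=0x446d>>11=0x8 ⇒ sbi (RI)
  rd: (w>>8)&0x7=0x4 → R4
  imm: (w>>0)&0xff=0x6d → $109

sbi R4, $109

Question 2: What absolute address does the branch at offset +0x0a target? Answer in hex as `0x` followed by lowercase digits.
0x9ffa

[0a] fe 77 → 0x77fe
  top 5b → 0xe → bra [J]
  imm@[10:0]=0x7fe (s11→-2) ⇒ $-2
  target = base 0x9ff0 + off 0x0a + 2 + imm -2 = 0x9ffa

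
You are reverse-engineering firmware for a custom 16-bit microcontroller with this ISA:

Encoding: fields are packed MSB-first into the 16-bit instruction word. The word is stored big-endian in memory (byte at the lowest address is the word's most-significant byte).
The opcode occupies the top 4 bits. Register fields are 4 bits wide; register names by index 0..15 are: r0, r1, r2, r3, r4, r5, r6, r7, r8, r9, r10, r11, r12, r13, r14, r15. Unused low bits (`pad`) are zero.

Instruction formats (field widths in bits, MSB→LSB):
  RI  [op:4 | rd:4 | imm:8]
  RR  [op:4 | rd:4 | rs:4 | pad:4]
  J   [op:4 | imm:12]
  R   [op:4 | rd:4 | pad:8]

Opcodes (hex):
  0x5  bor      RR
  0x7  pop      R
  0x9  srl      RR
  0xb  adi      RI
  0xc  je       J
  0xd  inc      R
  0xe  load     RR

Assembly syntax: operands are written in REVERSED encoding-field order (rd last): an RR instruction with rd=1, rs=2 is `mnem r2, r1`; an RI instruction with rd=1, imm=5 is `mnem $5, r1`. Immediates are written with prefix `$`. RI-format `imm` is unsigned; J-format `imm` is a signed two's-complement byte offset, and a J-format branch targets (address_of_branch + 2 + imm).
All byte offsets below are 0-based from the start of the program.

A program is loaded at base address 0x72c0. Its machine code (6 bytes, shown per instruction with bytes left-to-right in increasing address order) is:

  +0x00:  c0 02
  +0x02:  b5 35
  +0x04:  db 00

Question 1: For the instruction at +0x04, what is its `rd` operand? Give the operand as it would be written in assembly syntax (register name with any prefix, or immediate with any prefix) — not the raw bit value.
r11

@+04  big-endian(db 00) = 0xdb00
  opcode bits[15:12]=0xd: inc/R
  rd@[11:8]=0xb ⇒ r11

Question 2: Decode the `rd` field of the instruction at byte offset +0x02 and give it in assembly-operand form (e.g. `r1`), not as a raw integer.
r5

[02] b5 35 → 0xb535
  op=0xb535>>12=0xb ⇒ adi (RI)
  rd@[11:8]=0x5 ⇒ r5
  imm@[7:0]=0x35 ⇒ $53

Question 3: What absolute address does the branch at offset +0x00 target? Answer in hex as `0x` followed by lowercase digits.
0x72c4

[00] c0 02 → 0xc002
  op=0xc002>>12=0xc ⇒ je (J)
  imm: (w>>0)&0xfff=0x2 → $2
  target = base 0x72c0 + off 0x00 + 2 + imm 2 = 0x72c4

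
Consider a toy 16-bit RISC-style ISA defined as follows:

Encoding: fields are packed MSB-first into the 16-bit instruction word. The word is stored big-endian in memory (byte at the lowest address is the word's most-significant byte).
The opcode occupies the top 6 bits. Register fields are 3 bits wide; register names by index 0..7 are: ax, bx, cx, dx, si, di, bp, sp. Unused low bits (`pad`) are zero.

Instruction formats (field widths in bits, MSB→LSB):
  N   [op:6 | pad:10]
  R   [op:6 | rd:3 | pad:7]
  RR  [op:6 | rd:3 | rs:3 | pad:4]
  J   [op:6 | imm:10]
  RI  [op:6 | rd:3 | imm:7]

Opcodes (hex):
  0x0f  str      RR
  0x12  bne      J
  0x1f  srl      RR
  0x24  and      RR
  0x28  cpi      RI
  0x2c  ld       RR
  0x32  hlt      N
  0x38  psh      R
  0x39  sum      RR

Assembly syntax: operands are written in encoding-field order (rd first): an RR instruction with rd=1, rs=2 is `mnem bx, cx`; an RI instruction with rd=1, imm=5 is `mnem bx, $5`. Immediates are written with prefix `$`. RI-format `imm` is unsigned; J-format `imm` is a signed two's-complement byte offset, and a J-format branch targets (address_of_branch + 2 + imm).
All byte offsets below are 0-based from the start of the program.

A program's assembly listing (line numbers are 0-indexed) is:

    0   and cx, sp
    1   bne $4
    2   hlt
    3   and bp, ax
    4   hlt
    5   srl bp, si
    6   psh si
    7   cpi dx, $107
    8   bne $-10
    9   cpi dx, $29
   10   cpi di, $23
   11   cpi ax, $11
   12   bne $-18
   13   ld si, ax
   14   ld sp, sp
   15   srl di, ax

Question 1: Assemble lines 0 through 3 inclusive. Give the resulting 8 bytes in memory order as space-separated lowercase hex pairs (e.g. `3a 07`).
L0: and op=0x24:6|rd=2:3|rs=7:3|pad=0:4 ⇒ 0x9170 ⇒ big 91 70
L1: bne op=0x12:6|imm=4:10 ⇒ 0x4804 ⇒ big 48 04
L2: hlt op=0x32:6|pad=0:10 ⇒ 0xc800 ⇒ big c8 00
L3: and op=0x24:6|rd=6:3|rs=0:3|pad=0:4 ⇒ 0x9300 ⇒ big 93 00

91 70 48 04 c8 00 93 00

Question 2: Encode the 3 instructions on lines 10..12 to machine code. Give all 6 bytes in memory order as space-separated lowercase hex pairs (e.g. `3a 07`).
a2 97 a0 0b 4b ee

10. cpi fields op=0x28:6|rd=5:3|imm=23:7 → word a297h → a2 97
11. cpi fields op=0x28:6|rd=0:3|imm=11:7 → word a00bh → a0 0b
12. bne fields op=0x12:6|imm=-18:10 → word 4beeh → 4b ee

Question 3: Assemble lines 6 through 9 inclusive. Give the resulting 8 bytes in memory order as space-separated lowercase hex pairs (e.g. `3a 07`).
e2 00 a1 eb 4b f6 a1 9d

6. psh fields op=0x38:6|rd=4:3|pad=0:7 → word e200h → e2 00
7. cpi fields op=0x28:6|rd=3:3|imm=107:7 → word a1ebh → a1 eb
8. bne fields op=0x12:6|imm=-10:10 → word 4bf6h → 4b f6
9. cpi fields op=0x28:6|rd=3:3|imm=29:7 → word a19dh → a1 9d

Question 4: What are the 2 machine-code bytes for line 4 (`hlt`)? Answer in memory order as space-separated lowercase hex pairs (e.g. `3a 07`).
4. hlt fields op=0x32:6|pad=0:10 → word c800h → c8 00

c8 00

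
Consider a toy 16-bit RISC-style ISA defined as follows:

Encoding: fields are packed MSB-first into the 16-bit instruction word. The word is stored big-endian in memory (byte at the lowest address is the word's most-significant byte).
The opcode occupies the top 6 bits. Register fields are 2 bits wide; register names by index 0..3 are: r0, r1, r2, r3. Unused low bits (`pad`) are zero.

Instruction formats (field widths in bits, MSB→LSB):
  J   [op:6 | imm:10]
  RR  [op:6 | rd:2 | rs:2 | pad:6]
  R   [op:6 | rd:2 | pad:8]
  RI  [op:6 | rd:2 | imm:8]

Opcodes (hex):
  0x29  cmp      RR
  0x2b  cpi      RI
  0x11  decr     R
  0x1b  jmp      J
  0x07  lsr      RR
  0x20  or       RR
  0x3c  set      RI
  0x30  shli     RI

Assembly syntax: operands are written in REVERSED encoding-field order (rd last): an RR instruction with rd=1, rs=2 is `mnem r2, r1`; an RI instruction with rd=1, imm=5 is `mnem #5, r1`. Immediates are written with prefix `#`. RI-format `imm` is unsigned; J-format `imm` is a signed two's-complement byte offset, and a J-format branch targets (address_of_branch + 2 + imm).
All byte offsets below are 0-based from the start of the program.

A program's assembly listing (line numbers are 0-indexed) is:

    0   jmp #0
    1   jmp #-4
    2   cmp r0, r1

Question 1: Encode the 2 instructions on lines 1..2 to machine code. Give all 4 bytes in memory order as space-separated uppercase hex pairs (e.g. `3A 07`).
6F FC A5 00

line 1 (jmp): pack op=0x1b:6|imm=-4:10 = 0x6ffc; big→ 6f fc
line 2 (cmp): pack op=0x29:6|rd=1:2|rs=0:2|pad=0:6 = 0xa500; big→ a5 00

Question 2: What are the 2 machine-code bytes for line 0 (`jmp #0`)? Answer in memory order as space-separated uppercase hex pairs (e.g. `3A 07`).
L0: jmp op=0x1b:6|imm=0:10 ⇒ 0x6c00 ⇒ big 6c 00

6C 00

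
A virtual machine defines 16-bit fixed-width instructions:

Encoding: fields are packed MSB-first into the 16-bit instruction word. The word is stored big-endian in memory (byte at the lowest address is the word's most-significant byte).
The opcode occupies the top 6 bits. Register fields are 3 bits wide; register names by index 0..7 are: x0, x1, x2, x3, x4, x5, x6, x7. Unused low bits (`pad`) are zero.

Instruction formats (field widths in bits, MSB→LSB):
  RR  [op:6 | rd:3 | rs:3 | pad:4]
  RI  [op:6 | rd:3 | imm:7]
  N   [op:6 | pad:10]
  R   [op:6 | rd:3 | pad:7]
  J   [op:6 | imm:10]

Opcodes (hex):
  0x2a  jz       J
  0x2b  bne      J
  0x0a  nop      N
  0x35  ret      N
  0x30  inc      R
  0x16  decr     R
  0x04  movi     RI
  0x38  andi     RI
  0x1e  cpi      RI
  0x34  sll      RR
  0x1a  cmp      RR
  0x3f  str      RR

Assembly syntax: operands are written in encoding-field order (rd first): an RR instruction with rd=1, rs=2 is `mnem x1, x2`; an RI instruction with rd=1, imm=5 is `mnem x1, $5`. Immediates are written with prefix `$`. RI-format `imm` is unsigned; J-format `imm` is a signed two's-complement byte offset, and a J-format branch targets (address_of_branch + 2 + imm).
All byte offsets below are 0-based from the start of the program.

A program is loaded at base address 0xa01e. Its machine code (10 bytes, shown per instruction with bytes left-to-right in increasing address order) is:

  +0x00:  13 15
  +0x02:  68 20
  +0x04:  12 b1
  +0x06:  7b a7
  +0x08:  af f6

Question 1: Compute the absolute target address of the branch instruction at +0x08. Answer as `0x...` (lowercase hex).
[08] af f6 → 0xaff6
  op=0xaff6>>10=0x2b ⇒ bne (J)
  imm@[9:0]=0x3f6 (s10→-10) ⇒ $-10
  target = base 0xa01e + off 0x08 + 2 + imm -10 = 0xa01e

0xa01e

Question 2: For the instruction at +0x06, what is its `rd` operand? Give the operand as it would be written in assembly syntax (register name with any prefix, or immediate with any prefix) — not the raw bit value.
off 0x06: read 7b a7 as big → 0x7ba7
  op=0x7ba7>>10=0x1e ⇒ cpi (RI)
  rd@[9:7]=0x7 ⇒ x7
  imm@[6:0]=0x27 ⇒ $39

x7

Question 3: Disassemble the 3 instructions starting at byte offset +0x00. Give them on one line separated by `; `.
@+00  big-endian(13 15) = 0x1315
  op=0x1315>>10=0x4 ⇒ movi (RI)
  rd@[9:7]=0x6 ⇒ x6
  imm@[6:0]=0x15 ⇒ $21
@+02  big-endian(68 20) = 0x6820
  op=0x6820>>10=0x1a ⇒ cmp (RR)
  rd@[9:7]=0x0 ⇒ x0
  rs@[6:4]=0x2 ⇒ x2
@+04  big-endian(12 b1) = 0x12b1
  op=0x12b1>>10=0x4 ⇒ movi (RI)
  rd@[9:7]=0x5 ⇒ x5
  imm@[6:0]=0x31 ⇒ $49

movi x6, $21; cmp x0, x2; movi x5, $49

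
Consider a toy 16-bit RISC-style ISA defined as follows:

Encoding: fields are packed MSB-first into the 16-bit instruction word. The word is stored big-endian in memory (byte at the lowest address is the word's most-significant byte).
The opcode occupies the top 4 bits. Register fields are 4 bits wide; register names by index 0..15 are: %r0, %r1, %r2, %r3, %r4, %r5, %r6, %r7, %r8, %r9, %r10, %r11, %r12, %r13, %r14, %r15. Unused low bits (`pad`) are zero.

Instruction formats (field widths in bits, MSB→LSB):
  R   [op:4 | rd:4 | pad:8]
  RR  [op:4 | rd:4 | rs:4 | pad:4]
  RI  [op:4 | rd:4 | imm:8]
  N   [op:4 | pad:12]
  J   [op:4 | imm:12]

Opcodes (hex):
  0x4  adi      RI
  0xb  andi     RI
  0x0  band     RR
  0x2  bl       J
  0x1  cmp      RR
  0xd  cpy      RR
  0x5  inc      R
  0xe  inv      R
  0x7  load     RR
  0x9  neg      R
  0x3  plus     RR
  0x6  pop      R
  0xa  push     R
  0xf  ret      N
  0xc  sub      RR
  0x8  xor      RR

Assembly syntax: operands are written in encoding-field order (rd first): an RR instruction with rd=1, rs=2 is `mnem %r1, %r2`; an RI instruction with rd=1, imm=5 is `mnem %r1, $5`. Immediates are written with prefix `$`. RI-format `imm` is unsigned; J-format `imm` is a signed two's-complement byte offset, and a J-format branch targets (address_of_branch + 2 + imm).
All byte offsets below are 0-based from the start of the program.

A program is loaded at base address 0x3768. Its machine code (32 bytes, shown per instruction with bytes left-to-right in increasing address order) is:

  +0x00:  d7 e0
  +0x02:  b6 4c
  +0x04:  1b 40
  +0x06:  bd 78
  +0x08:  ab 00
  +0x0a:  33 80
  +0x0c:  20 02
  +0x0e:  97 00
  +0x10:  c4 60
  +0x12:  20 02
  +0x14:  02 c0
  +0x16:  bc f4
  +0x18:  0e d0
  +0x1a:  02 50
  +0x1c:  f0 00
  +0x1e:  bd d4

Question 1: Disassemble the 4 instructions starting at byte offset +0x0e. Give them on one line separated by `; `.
@+0e  big-endian(97 00) = 0x9700
  opcode bits[15:12]=0x9: neg/R
  [11:8] rd=7 = %r7
@+10  big-endian(c4 60) = 0xc460
  opcode bits[15:12]=0xc: sub/RR
  [11:8] rd=4 = %r4
  [7:4] rs=6 = %r6
@+12  big-endian(20 02) = 0x2002
  opcode bits[15:12]=0x2: bl/J
  [11:0] imm=2 = $2
@+14  big-endian(02 c0) = 0x02c0
  opcode bits[15:12]=0x0: band/RR
  [11:8] rd=2 = %r2
  [7:4] rs=12 = %r12

neg %r7; sub %r4, %r6; bl $2; band %r2, %r12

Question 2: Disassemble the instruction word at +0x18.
band %r14, %r13

+0x18: 0e d0 ⇒ word 0x0ed0 (big)
  top 4b → 0x0 → band [RR]
  rd: (w>>8)&0xf=0xe → %r14
  rs: (w>>4)&0xf=0xd → %r13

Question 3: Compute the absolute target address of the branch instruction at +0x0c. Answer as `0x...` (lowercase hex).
off 0x0c: read 20 02 as big → 0x2002
  op=0x2002>>12=0x2 ⇒ bl (J)
  imm: (w>>0)&0xfff=0x2 → $2
  target = base 0x3768 + off 0x0c + 2 + imm 2 = 0x3778

0x3778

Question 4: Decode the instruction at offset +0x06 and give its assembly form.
andi %r13, $120

@+06  big-endian(bd 78) = 0xbd78
  op=0xbd78>>12=0xb ⇒ andi (RI)
  rd@[11:8]=0xd ⇒ %r13
  imm@[7:0]=0x78 ⇒ $120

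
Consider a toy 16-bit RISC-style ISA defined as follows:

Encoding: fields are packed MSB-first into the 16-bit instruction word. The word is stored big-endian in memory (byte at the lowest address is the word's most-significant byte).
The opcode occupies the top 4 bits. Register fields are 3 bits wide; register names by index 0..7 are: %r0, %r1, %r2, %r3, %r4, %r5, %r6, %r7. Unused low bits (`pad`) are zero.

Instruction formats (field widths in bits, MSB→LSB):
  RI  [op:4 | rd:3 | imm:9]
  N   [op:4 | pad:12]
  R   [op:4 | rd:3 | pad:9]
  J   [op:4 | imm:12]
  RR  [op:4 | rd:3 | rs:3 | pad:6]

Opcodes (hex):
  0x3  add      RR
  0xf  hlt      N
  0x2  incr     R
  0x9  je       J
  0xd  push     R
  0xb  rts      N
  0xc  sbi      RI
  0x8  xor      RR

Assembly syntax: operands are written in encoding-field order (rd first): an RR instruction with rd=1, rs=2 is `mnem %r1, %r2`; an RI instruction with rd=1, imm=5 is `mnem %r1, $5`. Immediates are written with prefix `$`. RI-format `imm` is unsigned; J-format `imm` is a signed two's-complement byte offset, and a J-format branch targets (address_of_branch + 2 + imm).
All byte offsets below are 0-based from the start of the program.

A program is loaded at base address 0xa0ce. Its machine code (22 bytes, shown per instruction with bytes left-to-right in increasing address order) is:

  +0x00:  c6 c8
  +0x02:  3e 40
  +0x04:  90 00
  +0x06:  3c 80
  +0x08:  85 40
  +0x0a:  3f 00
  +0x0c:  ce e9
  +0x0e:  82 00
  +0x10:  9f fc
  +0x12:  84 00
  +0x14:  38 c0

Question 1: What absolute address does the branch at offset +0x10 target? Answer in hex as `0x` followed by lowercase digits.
@+10  big-endian(9f fc) = 0x9ffc
  top 4b → 0x9 → je [J]
  imm: (w>>0)&0xfff=0xffc (s12→-4) → $-4
  target = base 0xa0ce + off 0x10 + 2 + imm -4 = 0xa0dc

0xa0dc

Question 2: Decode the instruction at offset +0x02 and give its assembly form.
add %r7, %r1

off 0x02: read 3e 40 as big → 0x3e40
  opcode bits[15:12]=0x3: add/RR
  rd: (w>>9)&0x7=0x7 → %r7
  rs: (w>>6)&0x7=0x1 → %r1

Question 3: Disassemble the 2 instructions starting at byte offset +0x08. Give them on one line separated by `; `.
@+08  big-endian(85 40) = 0x8540
  top 4b → 0x8 → xor [RR]
  rd: (w>>9)&0x7=0x2 → %r2
  rs: (w>>6)&0x7=0x5 → %r5
@+0a  big-endian(3f 00) = 0x3f00
  top 4b → 0x3 → add [RR]
  rd: (w>>9)&0x7=0x7 → %r7
  rs: (w>>6)&0x7=0x4 → %r4

xor %r2, %r5; add %r7, %r4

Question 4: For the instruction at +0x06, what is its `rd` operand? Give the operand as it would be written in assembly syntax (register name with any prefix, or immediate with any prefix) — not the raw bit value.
%r6

+0x06: 3c 80 ⇒ word 0x3c80 (big)
  top 4b → 0x3 → add [RR]
  rd@[11:9]=0x6 ⇒ %r6
  rs@[8:6]=0x2 ⇒ %r2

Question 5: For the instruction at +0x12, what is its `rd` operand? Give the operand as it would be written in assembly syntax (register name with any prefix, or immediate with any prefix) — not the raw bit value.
%r2

@+12  big-endian(84 00) = 0x8400
  opcode bits[15:12]=0x8: xor/RR
  rd: (w>>9)&0x7=0x2 → %r2
  rs: (w>>6)&0x7=0x0 → %r0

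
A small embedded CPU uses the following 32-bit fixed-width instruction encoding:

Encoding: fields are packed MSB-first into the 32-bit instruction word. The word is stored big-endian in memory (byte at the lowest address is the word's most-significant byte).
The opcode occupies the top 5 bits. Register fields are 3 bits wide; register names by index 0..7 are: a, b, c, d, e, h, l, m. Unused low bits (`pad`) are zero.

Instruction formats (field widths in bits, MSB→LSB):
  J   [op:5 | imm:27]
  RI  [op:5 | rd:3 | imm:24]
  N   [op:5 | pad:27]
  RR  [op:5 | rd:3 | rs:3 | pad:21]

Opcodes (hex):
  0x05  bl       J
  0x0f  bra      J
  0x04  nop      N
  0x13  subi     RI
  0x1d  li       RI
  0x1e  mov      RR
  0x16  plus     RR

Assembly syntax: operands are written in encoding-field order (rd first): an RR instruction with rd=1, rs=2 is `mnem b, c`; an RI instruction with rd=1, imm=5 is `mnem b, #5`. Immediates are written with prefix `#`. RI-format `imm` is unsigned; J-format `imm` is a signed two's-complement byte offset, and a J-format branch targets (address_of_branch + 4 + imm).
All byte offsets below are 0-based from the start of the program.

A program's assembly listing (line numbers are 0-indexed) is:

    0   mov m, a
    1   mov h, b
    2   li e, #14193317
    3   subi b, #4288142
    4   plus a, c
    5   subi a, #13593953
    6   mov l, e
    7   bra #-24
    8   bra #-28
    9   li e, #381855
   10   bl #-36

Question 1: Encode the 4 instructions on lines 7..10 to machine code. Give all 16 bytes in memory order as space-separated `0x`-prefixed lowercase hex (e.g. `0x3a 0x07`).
0x7f 0xff 0xff 0xe8 0x7f 0xff 0xff 0xe4 0xec 0x05 0xd3 0x9f 0x2f 0xff 0xff 0xdc

line 7 (bra): pack op=0xf:5|imm=-24:27 = 0x7fffffe8; big→ 7f ff ff e8
line 8 (bra): pack op=0xf:5|imm=-28:27 = 0x7fffffe4; big→ 7f ff ff e4
line 9 (li): pack op=0x1d:5|rd=4:3|imm=381855:24 = 0xec05d39f; big→ ec 05 d3 9f
line 10 (bl): pack op=0x5:5|imm=-36:27 = 0x2fffffdc; big→ 2f ff ff dc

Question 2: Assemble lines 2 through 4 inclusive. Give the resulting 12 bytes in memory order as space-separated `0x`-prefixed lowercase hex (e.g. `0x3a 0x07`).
L2: li op=0x1d:5|rd=4:3|imm=14193317:24 ⇒ 0xecd892a5 ⇒ big ec d8 92 a5
L3: subi op=0x13:5|rd=1:3|imm=4288142:24 ⇒ 0x99416e8e ⇒ big 99 41 6e 8e
L4: plus op=0x16:5|rd=0:3|rs=2:3|pad=0:21 ⇒ 0xb0400000 ⇒ big b0 40 00 00

0xec 0xd8 0x92 0xa5 0x99 0x41 0x6e 0x8e 0xb0 0x40 0x00 0x00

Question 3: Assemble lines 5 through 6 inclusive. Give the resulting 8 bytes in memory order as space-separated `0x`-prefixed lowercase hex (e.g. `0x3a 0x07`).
L5: subi op=0x13:5|rd=0:3|imm=13593953:24 ⇒ 0x98cf6d61 ⇒ big 98 cf 6d 61
L6: mov op=0x1e:5|rd=6:3|rs=4:3|pad=0:21 ⇒ 0xf6800000 ⇒ big f6 80 00 00

0x98 0xcf 0x6d 0x61 0xf6 0x80 0x00 0x00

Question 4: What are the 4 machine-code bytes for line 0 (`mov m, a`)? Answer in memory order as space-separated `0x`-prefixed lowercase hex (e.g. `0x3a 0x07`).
0. mov fields op=0x1e:5|rd=7:3|rs=0:3|pad=0:21 → word f7000000h → f7 00 00 00

0xf7 0x00 0x00 0x00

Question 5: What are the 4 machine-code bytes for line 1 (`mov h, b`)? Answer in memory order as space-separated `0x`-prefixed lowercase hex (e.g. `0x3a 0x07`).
0xf5 0x20 0x00 0x00

1. mov fields op=0x1e:5|rd=5:3|rs=1:3|pad=0:21 → word f5200000h → f5 20 00 00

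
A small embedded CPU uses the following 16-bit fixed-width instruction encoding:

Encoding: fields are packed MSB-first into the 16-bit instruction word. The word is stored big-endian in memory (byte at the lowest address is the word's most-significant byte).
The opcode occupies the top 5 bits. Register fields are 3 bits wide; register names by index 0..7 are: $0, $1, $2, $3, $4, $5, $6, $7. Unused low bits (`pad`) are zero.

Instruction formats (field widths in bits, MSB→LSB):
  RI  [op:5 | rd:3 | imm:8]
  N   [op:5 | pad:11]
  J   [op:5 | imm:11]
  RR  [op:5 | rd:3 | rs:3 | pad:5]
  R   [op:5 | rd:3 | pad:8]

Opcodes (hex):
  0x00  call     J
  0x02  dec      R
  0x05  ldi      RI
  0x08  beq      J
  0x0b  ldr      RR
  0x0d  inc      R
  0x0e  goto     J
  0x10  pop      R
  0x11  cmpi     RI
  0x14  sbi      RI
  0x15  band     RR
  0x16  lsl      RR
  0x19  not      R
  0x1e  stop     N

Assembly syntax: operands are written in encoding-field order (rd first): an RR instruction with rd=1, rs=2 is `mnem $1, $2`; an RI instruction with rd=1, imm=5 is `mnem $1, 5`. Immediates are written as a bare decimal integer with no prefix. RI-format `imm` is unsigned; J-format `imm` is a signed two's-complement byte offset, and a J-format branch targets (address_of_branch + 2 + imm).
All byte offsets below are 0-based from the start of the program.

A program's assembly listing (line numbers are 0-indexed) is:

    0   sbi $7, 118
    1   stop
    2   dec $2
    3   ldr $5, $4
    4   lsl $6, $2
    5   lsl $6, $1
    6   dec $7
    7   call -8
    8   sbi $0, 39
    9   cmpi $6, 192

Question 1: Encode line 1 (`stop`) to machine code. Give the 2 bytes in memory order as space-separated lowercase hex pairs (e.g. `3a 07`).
f0 00

L1: stop op=0x1e:5|pad=0:11 ⇒ 0xf000 ⇒ big f0 00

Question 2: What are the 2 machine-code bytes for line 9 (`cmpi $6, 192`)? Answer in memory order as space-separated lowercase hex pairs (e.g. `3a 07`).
8e c0

L9: cmpi op=0x11:5|rd=6:3|imm=192:8 ⇒ 0x8ec0 ⇒ big 8e c0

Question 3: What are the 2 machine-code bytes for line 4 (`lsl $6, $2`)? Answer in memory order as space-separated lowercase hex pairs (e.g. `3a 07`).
b6 40

L4: lsl op=0x16:5|rd=6:3|rs=2:3|pad=0:5 ⇒ 0xb640 ⇒ big b6 40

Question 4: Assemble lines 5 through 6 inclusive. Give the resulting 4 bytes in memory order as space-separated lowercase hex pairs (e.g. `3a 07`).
line 5 (lsl): pack op=0x16:5|rd=6:3|rs=1:3|pad=0:5 = 0xb620; big→ b6 20
line 6 (dec): pack op=0x2:5|rd=7:3|pad=0:8 = 0x1700; big→ 17 00

b6 20 17 00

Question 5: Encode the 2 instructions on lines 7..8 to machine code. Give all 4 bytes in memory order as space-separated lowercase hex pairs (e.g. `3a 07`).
07 f8 a0 27

7. call fields op=0x0:5|imm=-8:11 → word 07f8h → 07 f8
8. sbi fields op=0x14:5|rd=0:3|imm=39:8 → word a027h → a0 27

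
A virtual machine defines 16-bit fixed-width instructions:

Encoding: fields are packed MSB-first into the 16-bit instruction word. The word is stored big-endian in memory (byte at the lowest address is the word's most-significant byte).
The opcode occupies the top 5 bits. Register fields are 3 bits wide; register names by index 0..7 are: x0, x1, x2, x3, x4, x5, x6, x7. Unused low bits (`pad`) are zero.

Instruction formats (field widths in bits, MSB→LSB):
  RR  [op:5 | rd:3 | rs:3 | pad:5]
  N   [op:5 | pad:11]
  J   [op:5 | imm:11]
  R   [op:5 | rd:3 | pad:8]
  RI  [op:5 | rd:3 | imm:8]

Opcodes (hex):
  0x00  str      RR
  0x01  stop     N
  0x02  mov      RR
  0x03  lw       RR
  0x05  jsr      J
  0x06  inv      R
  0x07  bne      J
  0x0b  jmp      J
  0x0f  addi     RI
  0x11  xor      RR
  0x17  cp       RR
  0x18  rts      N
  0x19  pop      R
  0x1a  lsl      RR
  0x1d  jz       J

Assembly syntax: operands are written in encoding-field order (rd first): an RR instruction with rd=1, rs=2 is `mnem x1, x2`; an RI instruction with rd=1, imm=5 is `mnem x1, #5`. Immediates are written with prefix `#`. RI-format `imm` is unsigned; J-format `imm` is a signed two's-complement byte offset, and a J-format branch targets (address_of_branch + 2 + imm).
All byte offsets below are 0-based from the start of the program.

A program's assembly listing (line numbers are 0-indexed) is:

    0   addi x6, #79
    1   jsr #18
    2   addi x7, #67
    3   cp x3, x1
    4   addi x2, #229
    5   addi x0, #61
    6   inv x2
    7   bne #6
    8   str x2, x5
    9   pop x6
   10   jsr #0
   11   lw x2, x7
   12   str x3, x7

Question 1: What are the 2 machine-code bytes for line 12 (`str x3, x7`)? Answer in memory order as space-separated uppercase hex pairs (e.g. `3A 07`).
03 E0

line 12 (str): pack op=0x0:5|rd=3:3|rs=7:3|pad=0:5 = 0x03e0; big→ 03 e0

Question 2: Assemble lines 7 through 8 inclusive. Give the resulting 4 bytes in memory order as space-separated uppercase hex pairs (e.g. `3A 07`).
38 06 02 A0

7. bne fields op=0x7:5|imm=6:11 → word 3806h → 38 06
8. str fields op=0x0:5|rd=2:3|rs=5:3|pad=0:5 → word 02a0h → 02 a0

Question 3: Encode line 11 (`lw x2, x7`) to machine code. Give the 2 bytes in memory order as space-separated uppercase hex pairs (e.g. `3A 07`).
1A E0

line 11 (lw): pack op=0x3:5|rd=2:3|rs=7:3|pad=0:5 = 0x1ae0; big→ 1a e0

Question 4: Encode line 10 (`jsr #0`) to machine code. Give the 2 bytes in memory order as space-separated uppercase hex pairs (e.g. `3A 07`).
L10: jsr op=0x5:5|imm=0:11 ⇒ 0x2800 ⇒ big 28 00

28 00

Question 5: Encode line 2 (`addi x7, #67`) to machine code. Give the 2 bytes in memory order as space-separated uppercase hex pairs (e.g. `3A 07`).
7F 43

2. addi fields op=0xf:5|rd=7:3|imm=67:8 → word 7f43h → 7f 43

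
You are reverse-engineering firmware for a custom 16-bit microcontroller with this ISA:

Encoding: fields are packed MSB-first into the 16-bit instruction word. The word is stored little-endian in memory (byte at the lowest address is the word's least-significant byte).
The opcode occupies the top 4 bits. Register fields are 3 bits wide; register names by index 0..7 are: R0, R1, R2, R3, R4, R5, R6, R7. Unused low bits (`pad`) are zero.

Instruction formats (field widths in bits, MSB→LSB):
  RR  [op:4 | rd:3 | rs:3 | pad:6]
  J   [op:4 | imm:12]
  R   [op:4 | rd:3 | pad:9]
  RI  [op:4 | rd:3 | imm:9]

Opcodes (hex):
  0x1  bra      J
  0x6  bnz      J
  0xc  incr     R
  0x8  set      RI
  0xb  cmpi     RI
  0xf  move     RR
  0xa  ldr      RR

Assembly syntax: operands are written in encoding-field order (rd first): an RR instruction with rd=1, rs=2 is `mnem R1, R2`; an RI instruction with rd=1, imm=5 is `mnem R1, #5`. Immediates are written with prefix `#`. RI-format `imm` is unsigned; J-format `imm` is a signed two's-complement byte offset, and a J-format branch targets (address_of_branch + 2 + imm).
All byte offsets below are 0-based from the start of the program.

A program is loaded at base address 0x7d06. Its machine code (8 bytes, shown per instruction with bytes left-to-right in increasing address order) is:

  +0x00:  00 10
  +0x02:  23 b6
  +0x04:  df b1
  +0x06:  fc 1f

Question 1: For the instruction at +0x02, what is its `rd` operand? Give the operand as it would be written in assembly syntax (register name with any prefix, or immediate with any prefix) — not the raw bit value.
R3

+0x02: 23 b6 ⇒ word 0xb623 (little)
  opcode bits[15:12]=0xb: cmpi/RI
  rd@[11:9]=0x3 ⇒ R3
  imm@[8:0]=0x23 ⇒ #35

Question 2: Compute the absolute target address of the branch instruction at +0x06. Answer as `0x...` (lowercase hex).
0x7d0a

[06] fc 1f → 0x1ffc
  opcode bits[15:12]=0x1: bra/J
  imm: (w>>0)&0xfff=0xffc (s12→-4) → #-4
  target = base 0x7d06 + off 0x06 + 2 + imm -4 = 0x7d0a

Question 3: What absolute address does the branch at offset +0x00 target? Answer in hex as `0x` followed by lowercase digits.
0x7d08

@+00  little-endian(00 10) = 0x1000
  op=0x1000>>12=0x1 ⇒ bra (J)
  imm@[11:0]=0x0 ⇒ #0
  target = base 0x7d06 + off 0x00 + 2 + imm 0 = 0x7d08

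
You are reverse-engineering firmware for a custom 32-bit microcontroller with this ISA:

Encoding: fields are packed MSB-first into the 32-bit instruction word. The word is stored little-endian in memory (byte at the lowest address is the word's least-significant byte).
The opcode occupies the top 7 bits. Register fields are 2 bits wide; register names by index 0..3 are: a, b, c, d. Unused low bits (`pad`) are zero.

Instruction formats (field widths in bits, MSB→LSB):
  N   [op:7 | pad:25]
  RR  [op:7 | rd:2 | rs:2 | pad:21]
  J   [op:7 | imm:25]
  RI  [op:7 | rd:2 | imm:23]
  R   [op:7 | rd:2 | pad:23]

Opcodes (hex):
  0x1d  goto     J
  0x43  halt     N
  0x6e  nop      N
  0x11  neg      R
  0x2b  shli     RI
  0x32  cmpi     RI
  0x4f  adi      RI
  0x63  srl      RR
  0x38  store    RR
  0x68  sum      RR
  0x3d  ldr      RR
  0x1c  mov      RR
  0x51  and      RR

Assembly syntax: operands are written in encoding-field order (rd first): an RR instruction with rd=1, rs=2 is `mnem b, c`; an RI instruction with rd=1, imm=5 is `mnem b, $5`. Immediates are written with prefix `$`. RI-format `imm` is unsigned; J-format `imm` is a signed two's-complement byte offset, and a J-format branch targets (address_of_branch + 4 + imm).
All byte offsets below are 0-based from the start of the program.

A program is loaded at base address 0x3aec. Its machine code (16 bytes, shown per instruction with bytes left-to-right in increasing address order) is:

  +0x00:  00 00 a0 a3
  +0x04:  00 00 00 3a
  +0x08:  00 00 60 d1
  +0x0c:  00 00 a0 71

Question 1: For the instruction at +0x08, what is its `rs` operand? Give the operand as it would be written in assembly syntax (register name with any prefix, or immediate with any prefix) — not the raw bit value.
[08] 00 00 60 d1 → 0xd1600000
  opcode bits[31:25]=0x68: sum/RR
  rd: (w>>23)&0x3=0x2 → c
  rs: (w>>21)&0x3=0x3 → d

d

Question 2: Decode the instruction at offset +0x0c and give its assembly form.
[0c] 00 00 a0 71 → 0x71a00000
  opcode bits[31:25]=0x38: store/RR
  [24:23] rd=3 = d
  [22:21] rs=1 = b

store d, b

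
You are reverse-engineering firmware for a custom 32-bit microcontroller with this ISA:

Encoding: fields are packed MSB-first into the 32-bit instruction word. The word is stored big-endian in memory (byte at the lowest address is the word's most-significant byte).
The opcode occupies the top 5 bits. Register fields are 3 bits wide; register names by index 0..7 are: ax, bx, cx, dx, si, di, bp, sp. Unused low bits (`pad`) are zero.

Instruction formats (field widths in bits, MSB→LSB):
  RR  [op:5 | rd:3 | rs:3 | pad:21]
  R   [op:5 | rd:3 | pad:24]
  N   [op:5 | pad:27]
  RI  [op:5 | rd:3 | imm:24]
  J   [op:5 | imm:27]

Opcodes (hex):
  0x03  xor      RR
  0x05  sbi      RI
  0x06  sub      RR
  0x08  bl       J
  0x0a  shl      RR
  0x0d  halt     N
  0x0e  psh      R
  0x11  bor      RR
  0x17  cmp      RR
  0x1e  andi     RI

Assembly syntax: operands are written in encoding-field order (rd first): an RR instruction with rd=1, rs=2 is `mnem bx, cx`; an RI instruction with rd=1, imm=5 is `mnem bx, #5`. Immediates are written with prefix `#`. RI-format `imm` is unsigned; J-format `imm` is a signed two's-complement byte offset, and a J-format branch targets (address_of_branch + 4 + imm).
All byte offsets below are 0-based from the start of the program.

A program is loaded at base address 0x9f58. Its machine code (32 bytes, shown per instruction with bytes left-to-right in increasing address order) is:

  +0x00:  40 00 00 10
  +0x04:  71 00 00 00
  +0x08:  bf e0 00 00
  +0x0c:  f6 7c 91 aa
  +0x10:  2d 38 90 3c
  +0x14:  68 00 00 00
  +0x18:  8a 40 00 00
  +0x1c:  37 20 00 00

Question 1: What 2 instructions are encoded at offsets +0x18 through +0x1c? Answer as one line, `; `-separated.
off 0x18: read 8a 40 00 00 as big → 0x8a400000
  op=0x8a400000>>27=0x11 ⇒ bor (RR)
  rd@[26:24]=0x2 ⇒ cx
  rs@[23:21]=0x2 ⇒ cx
off 0x1c: read 37 20 00 00 as big → 0x37200000
  op=0x37200000>>27=0x6 ⇒ sub (RR)
  rd@[26:24]=0x7 ⇒ sp
  rs@[23:21]=0x1 ⇒ bx

bor cx, cx; sub sp, bx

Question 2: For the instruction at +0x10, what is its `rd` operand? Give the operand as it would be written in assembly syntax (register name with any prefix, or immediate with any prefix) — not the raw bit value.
di

@+10  big-endian(2d 38 90 3c) = 0x2d38903c
  op=0x2d38903c>>27=0x5 ⇒ sbi (RI)
  [26:24] rd=5 = di
  [23:0] imm=3706940 = #3706940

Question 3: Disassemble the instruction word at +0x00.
off 0x00: read 40 00 00 10 as big → 0x40000010
  op=0x40000010>>27=0x8 ⇒ bl (J)
  imm: (w>>0)&0x7ffffff=0x10 → #16

bl #16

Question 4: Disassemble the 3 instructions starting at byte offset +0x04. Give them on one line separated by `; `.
[04] 71 00 00 00 → 0x71000000
  top 5b → 0xe → psh [R]
  rd@[26:24]=0x1 ⇒ bx
[08] bf e0 00 00 → 0xbfe00000
  top 5b → 0x17 → cmp [RR]
  rd@[26:24]=0x7 ⇒ sp
  rs@[23:21]=0x7 ⇒ sp
[0c] f6 7c 91 aa → 0xf67c91aa
  top 5b → 0x1e → andi [RI]
  rd@[26:24]=0x6 ⇒ bp
  imm@[23:0]=0x7c91aa ⇒ #8163754

psh bx; cmp sp, sp; andi bp, #8163754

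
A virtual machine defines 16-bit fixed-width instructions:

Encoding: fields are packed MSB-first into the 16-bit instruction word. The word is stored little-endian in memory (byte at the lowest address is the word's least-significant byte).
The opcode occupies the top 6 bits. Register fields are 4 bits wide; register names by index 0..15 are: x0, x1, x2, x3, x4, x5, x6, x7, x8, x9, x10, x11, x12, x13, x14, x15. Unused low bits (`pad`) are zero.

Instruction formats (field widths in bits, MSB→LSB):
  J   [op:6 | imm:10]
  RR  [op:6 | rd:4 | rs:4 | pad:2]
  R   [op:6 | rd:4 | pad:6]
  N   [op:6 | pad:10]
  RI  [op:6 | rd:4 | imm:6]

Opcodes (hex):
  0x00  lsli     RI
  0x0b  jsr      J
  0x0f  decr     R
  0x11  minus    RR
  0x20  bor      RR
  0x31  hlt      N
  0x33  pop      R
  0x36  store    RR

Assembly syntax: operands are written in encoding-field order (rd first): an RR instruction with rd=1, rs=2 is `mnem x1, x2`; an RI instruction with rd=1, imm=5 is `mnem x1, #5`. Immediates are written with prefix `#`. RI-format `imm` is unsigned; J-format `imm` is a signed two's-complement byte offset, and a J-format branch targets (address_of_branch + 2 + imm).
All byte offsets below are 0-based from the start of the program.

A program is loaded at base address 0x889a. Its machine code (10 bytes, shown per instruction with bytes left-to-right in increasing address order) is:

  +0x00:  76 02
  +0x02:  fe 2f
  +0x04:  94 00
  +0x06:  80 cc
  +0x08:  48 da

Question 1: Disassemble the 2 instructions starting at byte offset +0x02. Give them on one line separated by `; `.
jsr #-2; lsli x2, #20

[02] fe 2f → 0x2ffe
  opcode bits[15:10]=0xb: jsr/J
  [9:0] imm=1022 (s10→-2) = #-2
[04] 94 00 → 0x0094
  opcode bits[15:10]=0x0: lsli/RI
  [9:6] rd=2 = x2
  [5:0] imm=20 = #20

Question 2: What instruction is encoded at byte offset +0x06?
pop x2

[06] 80 cc → 0xcc80
  op=0xcc80>>10=0x33 ⇒ pop (R)
  [9:6] rd=2 = x2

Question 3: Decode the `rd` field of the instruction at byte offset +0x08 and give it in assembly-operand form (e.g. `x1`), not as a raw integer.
x9

off 0x08: read 48 da as little → 0xda48
  op=0xda48>>10=0x36 ⇒ store (RR)
  rd: (w>>6)&0xf=0x9 → x9
  rs: (w>>2)&0xf=0x2 → x2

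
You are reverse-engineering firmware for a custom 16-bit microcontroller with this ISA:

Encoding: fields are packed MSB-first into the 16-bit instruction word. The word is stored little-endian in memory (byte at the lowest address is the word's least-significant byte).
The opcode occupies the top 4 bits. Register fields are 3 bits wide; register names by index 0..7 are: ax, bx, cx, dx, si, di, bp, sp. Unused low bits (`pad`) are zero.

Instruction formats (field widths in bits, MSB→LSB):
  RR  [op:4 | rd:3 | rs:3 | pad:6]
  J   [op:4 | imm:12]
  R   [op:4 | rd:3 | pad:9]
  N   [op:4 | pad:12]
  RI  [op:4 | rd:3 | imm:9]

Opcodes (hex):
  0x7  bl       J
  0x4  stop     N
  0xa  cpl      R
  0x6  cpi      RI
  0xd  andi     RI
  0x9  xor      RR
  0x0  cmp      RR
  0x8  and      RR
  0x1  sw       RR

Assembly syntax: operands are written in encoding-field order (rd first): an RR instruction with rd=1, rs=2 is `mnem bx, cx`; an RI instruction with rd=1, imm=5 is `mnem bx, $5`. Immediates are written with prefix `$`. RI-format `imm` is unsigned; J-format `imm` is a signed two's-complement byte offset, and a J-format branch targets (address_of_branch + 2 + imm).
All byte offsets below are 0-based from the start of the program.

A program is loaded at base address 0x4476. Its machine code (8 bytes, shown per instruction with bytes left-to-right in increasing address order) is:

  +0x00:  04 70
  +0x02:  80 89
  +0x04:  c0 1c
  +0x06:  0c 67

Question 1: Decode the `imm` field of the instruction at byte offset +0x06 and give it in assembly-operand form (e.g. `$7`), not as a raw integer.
$268

@+06  little-endian(0c 67) = 0x670c
  opcode bits[15:12]=0x6: cpi/RI
  rd@[11:9]=0x3 ⇒ dx
  imm@[8:0]=0x10c ⇒ $268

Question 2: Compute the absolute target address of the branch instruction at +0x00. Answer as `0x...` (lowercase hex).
off 0x00: read 04 70 as little → 0x7004
  op=0x7004>>12=0x7 ⇒ bl (J)
  [11:0] imm=4 = $4
  target = base 0x4476 + off 0x00 + 2 + imm 4 = 0x447c

0x447c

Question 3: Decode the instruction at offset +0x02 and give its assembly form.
and si, bp

[02] 80 89 → 0x8980
  opcode bits[15:12]=0x8: and/RR
  [11:9] rd=4 = si
  [8:6] rs=6 = bp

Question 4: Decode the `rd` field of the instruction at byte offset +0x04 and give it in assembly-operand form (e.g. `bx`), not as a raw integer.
bp

[04] c0 1c → 0x1cc0
  top 4b → 0x1 → sw [RR]
  rd@[11:9]=0x6 ⇒ bp
  rs@[8:6]=0x3 ⇒ dx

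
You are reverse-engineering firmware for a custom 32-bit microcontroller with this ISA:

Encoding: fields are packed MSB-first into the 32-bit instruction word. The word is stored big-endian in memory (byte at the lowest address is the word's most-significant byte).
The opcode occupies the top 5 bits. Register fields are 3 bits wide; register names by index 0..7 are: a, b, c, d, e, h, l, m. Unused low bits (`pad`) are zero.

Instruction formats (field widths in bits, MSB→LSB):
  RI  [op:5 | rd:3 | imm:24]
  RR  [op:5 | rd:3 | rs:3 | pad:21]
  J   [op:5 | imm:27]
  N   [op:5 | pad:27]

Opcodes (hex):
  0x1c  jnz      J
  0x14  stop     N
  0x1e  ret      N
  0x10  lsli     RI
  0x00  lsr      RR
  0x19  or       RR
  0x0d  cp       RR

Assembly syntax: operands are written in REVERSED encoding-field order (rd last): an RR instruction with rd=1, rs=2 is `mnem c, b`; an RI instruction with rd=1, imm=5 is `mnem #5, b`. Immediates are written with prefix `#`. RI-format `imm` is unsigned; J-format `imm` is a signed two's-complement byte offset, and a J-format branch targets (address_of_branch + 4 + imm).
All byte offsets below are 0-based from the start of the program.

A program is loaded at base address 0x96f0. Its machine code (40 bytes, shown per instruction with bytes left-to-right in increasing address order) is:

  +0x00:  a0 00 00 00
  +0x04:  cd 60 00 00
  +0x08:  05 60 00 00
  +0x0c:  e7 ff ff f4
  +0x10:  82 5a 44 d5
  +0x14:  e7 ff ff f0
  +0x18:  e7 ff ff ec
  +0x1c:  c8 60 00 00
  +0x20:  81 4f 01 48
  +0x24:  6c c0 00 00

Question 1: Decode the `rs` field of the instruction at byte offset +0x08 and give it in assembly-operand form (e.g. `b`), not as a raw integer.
+0x08: 05 60 00 00 ⇒ word 0x05600000 (big)
  opcode bits[31:27]=0x0: lsr/RR
  rd: (w>>24)&0x7=0x5 → h
  rs: (w>>21)&0x7=0x3 → d

d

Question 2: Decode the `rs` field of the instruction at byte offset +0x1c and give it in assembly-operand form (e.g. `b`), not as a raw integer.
off 0x1c: read c8 60 00 00 as big → 0xc8600000
  opcode bits[31:27]=0x19: or/RR
  [26:24] rd=0 = a
  [23:21] rs=3 = d

d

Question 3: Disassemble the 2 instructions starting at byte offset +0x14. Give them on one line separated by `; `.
+0x14: e7 ff ff f0 ⇒ word 0xe7fffff0 (big)
  top 5b → 0x1c → jnz [J]
  imm: (w>>0)&0x7ffffff=0x7fffff0 (s27→-16) → #-16
+0x18: e7 ff ff ec ⇒ word 0xe7ffffec (big)
  top 5b → 0x1c → jnz [J]
  imm: (w>>0)&0x7ffffff=0x7ffffec (s27→-20) → #-20

jnz #-16; jnz #-20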